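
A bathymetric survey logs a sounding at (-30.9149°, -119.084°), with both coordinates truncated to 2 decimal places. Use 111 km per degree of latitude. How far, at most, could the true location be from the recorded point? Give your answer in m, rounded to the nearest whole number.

1463 m

Truncating at 2 decimal places can drop up to a full unit in the last place, so each coordinate may be off by as much as 0.01°.
Latitude error → 0.01 × 111000 = 1110 m along the meridian.
Longitude error → 0.01 × 111000 × cos 30.9149° = 0.01 × 111000 × 0.8579 ≈ 952.304 m.
The two errors are perpendicular, so the maximum displacement is √(1110² + 952.304²) ≈ 1462.53 m.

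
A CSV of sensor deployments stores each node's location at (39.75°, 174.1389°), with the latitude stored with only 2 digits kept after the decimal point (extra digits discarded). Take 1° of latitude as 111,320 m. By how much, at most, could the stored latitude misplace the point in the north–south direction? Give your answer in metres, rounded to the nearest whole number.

Truncating at 2 decimal places can drop up to a full unit in the last place, so the latitude may be off by as much as 0.01°.
Along the meridian that is 0.01° × 111320 m/° = 1113.2 m.

1113 metres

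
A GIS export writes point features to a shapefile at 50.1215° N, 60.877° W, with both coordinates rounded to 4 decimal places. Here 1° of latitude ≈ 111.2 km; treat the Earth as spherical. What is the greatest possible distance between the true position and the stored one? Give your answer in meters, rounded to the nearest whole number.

Rounding to 4 decimal places leaves each coordinate within ±5e-05° of the true value.
North–south component: 5e-05° × 111200 = 5.56 m.
Longitude error → 5e-05 × 111200 × cos 50.1215° = 5e-05 × 111200 × 0.6412 ≈ 3.56486 m.
Combining orthogonally: (5.56² + 3.56486²)^½ ≈ 6.60468 m.

7 meters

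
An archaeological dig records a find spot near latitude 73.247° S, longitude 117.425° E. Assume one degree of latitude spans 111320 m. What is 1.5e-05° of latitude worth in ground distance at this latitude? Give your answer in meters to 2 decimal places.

Along a meridian 1.5e-05° is 1.5e-05 × 111320 = 1.6698 m.

1.67 meters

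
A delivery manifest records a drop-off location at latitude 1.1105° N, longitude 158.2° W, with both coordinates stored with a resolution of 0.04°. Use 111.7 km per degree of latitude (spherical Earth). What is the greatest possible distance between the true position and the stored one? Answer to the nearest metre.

With a 0.04° grid the true value lies within half a step, ±0.04°/2 = ±0.02°, of the stored one.
Latitude error → 0.02 × 111700 = 2234 m along the meridian.
East–west component at 1.1105°: 0.02° × 111700 × cos 1.1105° ≈ 0.02 × 111679 ≈ 2233.58 m.
The two errors are perpendicular, so the maximum displacement is √(2234² + 2233.58²) ≈ 3159.06 m.

3159 metres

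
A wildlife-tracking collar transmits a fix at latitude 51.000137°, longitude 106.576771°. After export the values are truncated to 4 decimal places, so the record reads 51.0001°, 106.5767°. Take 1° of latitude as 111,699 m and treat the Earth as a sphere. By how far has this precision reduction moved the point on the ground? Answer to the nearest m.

6 m

Δlat = 51.000137 − 51.0001 = +0.000037°; Δlon = 106.576771 − 106.5767 = +0.000071°.
N–S: 0.000037° × 111699 m/° = 4.13286 m.
E–W at 51.0001°: 0.000071° × 111699 × cos 51.0001° = 0.000071 × 111699 × 0.6293 ≈ 4.9909 m.
Hypotenuse of the two orthogonal shifts: √(4.13286² + 4.9909²) = 6.47994 m.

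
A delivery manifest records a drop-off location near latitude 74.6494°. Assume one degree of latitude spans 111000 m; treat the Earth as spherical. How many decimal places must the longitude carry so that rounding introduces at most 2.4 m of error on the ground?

4 decimal places

At 74.6494° one degree of longitude covers 111000 × cos 74.6494° ≈ 111000 × 0.2647 ≈ 29384.5 m.
Rounding to N decimal places gives at most 0.5 × 10⁻ᴺ degrees of error, i.e. 0.5 × 10⁻ᴺ × 29384.5 m.
Setting 14692.2 × 10⁻ᴺ ≤ 2.4 gives 10ᴺ ≥ 6122, i.e. N ≥ 3.79.
At 3 places the error can reach 14.7 m, but 4 places keeps it to 1.47 m.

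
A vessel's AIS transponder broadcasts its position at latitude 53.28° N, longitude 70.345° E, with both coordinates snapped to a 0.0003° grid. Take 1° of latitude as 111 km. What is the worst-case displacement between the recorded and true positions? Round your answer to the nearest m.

19 m

With a 0.0003° grid the true value lies within half a step, ±0.0003°/2 = ±0.00015°, of the stored one.
North–south component: 0.00015° × 111000 = 16.65 m.
E–W at 53.28°: 0.00015° × 111000 × cos 53.28° = 0.00015 × 111000 × 0.5979 ≈ 9.95512 m.
Worst case both components are at the extreme and orthogonal: √(16.65² + 9.95512²) ≈ 19.3991 m.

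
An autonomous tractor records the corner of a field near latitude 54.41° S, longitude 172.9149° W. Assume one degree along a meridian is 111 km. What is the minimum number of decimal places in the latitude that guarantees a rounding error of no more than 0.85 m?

5

One degree of latitude covers 111000 m.
N decimal places → at most half a unit in the last place, 0.5 × 10⁻ᴺ° = 111000/2 × 10⁻ᴺ m.
Need 0.5 × 111000 × 10⁻ᴺ ≤ 0.85 → 10⁻ᴺ ≤ 1.532e-05, so N ≥ 4.81.
So 5 decimal places suffice (0.555 m); 4 would allow up to 5.55 m.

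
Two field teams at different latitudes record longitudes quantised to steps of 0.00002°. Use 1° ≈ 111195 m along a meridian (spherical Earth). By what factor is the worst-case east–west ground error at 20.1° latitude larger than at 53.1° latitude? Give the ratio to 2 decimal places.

With a 0.00002° grid the true value lies within half a step, ±0.00002°/2 = ±1e-05°, of the stored one.
Error at 20.1° = 1e-05° × 111195 × cos 20.1° ≈ 1.1119 × 0.9391 = 1.0442 m.
Error at 53.1° = 1e-05° × 111195 × cos 53.1° ≈ 1.1119 × 0.6004 = 0.66764 m.
Ratio: 1.0442 / 0.66764 = cos 20.1° / cos 53.1° ≈ 1.5641.

1.56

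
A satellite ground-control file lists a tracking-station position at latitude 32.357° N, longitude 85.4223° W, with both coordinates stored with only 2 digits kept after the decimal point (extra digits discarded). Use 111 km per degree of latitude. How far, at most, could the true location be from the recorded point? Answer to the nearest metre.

Truncating at 2 decimal places can drop up to a full unit in the last place, so each coordinate may be off by as much as 0.01°.
N–S: 0.01° × 111000 m/° = 1110 m.
E–W at 32.357°: 0.01° × 111000 × cos 32.357° = 0.01 × 111000 × 0.8447 ≈ 937.65 m.
The two errors are perpendicular, so the maximum displacement is √(1110² + 937.65²) ≈ 1453.03 m.

1453 metres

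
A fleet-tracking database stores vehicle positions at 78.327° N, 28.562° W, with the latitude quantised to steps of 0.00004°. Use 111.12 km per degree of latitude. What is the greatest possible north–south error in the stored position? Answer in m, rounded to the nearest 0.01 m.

2.22 m

With a 0.00004° grid the true value lies within half a step, ±0.00004°/2 = ±2e-05°, of the stored one.
North–south distance: 2e-05° × 111120 m/° = 2.2224 m.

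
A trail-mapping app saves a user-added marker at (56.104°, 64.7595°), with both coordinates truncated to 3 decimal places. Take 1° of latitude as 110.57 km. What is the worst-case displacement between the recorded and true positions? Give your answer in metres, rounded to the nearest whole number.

Truncating at 3 decimal places can drop up to a full unit in the last place, so each coordinate may be off by as much as 0.001°.
Latitude error → 0.001 × 110570 = 110.57 m along the meridian.
Longitude error → 0.001 × 110570 × cos 56.104° = 0.001 × 110570 × 0.5577 ≈ 61.6635 m.
Worst case both components are at the extreme and orthogonal: √(110.57² + 61.6635²) ≈ 126.602 m.

127 metres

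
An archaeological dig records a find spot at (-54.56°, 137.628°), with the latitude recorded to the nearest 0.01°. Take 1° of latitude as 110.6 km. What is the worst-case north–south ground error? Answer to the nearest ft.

1814 ft

Rounding to 2 decimal places leaves the latitude within ±0.005° of the true value.
North–south distance: 0.005° × 110600 m/° = 553 m.
Converting: 553 m × 3.2808 ft/m ≈ 1814.3 ft.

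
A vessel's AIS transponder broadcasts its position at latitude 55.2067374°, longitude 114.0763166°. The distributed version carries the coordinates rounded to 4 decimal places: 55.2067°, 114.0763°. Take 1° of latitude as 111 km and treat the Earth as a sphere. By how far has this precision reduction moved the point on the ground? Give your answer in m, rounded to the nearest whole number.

The latitude changed by +0.0000374° and the longitude by +0.0000166°.
N–S: 0.0000374° × 111000 m/° = 4.1514 m.
E–W at 55.2067°: 0.0000166° × 111000 × cos 55.2067° = 0.0000166 × 111000 × 0.5706 ≈ 1.05142 m.
Hypotenuse of the two orthogonal shifts: √(4.1514² + 1.05142²) = 4.28248 m.

4 m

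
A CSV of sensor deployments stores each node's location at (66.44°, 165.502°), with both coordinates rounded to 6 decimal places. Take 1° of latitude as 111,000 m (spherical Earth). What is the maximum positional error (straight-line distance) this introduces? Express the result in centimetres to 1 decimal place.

6.0 centimetres

Rounding to 6 decimal places leaves each coordinate within ±5e-07° of the true value.
N–S: 5e-07° × 111000 m/° = 0.0555 m.
E–W at 66.44°: 5e-07° × 111000 × cos 66.44° = 5e-07 × 111000 × 0.3997 ≈ 0.0221839 m.
Combining orthogonally: (0.0555² + 0.0221839²)^½ ≈ 0.0597693 m.
That is 0.0597693 m = 5.9769 cm.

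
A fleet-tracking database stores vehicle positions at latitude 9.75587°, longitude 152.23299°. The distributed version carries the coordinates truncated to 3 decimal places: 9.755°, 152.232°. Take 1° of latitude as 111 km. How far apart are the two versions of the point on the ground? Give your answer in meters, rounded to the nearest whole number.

145 meters

The latitude changed by +0.00087° and the longitude by +0.00099°.
North–south shift: 0.00087 × 111000 = 96.57 m.
E–W at 9.755°: 0.00099° × 111000 × cos 9.755° = 0.00099 × 111000 × 0.9855 ≈ 108.301 m.
Hypotenuse of the two orthogonal shifts: √(96.57² + 108.301²) = 145.103 m.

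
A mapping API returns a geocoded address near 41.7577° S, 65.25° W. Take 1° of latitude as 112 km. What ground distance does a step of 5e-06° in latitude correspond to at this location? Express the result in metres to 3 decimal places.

0.560 metres

Along a meridian 5e-06° is 5e-06 × 112000 = 0.56 m.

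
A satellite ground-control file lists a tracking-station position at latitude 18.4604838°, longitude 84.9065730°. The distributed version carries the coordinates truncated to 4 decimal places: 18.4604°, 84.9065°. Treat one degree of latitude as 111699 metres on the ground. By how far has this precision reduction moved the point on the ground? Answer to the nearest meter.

12 meters

Δlat = 18.4604838 − 18.4604 = +0.0000838°; Δlon = 84.9065730 − 84.9065 = +0.0000730°.
North–south shift: 0.0000838 × 111699 = 9.36038 m.
East–west at this latitude: 0.0000730° × 111699 × cos 18.4604° ≈ 0.0000730 × 105951 = 7.73444 m.
Combined displacement = (9.36038² + 7.73444²)^½ ≈ 12.1424 m.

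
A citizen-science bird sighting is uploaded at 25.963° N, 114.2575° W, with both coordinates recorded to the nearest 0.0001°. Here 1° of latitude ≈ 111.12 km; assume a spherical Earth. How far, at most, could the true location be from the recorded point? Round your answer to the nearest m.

7 m

Rounding to 4 decimal places leaves each coordinate within ±5e-05° of the true value.
Latitude error → 5e-05 × 111120 = 5.556 m along the meridian.
East–west component at 25.963°: 5e-05° × 111120 × cos 25.963° ≈ 5e-05 × 99905.4 ≈ 4.99527 m.
Worst case both components are at the extreme and orthogonal: √(5.556² + 4.99527²) ≈ 7.4714 m.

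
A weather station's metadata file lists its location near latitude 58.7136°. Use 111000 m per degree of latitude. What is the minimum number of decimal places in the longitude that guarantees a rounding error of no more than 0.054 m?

6 decimal places

At 58.7136° one degree of longitude covers 111000 × cos 58.7136° ≈ 111000 × 0.5193 ≈ 57644.1 m.
N decimal places → at most half a unit in the last place, 0.5 × 10⁻ᴺ° = 57644.1/2 × 10⁻ᴺ m.
Need 0.5 × 57644.1 × 10⁻ᴺ ≤ 0.054 → 10⁻ᴺ ≤ 1.874e-06, so N ≥ 5.73.
At 5 places the error can reach 0.288 m, but 6 places keeps it to 0.0288 m.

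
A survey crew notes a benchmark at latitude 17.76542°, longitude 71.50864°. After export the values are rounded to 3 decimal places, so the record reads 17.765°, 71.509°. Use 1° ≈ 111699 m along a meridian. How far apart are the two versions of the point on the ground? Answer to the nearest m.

The latitude changed by +0.00042° and the longitude by -0.00036°.
N–S: 0.00042° × 111699 m/° = 46.9136 m.
East–west at this latitude: -0.00036° × 111699 × cos 17.765° ≈ -0.00036 × 106373 = -38.2942 m.
Distance: √(46.9136² + 38.2942²) ≈ 60.5585 m.

61 m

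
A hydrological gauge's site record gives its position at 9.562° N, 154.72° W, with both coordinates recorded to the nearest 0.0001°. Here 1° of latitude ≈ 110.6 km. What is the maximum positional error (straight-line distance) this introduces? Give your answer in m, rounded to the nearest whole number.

8 m

Rounding to 4 decimal places leaves each coordinate within ±5e-05° of the true value.
Latitude error → 5e-05 × 110600 = 5.53 m along the meridian.
E–W at 9.562°: 5e-05° × 110600 × cos 9.562° = 5e-05 × 110600 × 0.9861 ≈ 5.45317 m.
Combining orthogonally: (5.53² + 5.45317²)^½ ≈ 7.76646 m.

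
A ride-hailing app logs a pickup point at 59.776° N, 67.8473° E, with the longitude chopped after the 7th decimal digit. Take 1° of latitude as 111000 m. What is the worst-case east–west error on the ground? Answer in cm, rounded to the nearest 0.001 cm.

Truncating at 7 decimal places can drop up to a full unit in the last place, so the longitude may be off by as much as 1e-07°.
One degree of longitude at 59.776° is 111000 × cos 59.776° ≈ 111000 × 0.5034 = 55875.4 m.
Maximum E–W displacement: 1e-07 × 55875.4 = 0.00558754 m.
That is 0.00558754 m = 0.55875 cm.

0.559 cm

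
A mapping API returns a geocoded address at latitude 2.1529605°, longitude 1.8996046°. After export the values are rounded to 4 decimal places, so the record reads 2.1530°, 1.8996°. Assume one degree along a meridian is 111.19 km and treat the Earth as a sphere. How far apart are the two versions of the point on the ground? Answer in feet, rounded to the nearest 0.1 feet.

14.5 feet

The latitude changed by -0.0000395° and the longitude by +0.0000046°.
N–S: -0.0000395° × 111190 m/° = -4.39201 m.
East–west at this latitude: 0.0000046° × 111190 × cos 2.153° ≈ 0.0000046 × 111112 = 0.511113 m.
Distance: √(4.39201² + 0.511113²) ≈ 4.42164 m.
In feet: 4.42164 m ÷ 0.3048 ≈ 14.507 ft.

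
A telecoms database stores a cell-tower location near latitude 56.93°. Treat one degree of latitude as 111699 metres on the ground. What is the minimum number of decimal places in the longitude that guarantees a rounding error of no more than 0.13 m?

6 decimal places

At 56.93° one degree of longitude covers 111699 × cos 56.93° ≈ 111699 × 0.5457 ≈ 60950 m.
N decimal places → at most half a unit in the last place, 0.5 × 10⁻ᴺ° = 60950/2 × 10⁻ᴺ m.
Need 0.5 × 60950 × 10⁻ᴺ ≤ 0.13 → 10⁻ᴺ ≤ 4.266e-06, so N ≥ 5.37.
So 6 decimal places suffice (0.0305 m); 5 would allow up to 0.305 m.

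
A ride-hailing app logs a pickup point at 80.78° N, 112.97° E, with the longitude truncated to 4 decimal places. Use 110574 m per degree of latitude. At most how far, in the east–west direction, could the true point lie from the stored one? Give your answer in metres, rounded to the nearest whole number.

Truncating at 4 decimal places can drop up to a full unit in the last place, so the longitude may be off by as much as 0.0001°.
Parallels shrink by cos φ, so at 80.78° a degree of longitude is 110574 × 0.1602 ≈ 17716.8 m.
East–west error: 0.0001° × 17716.8 m/° ≈ 1.77168 m.

2 metres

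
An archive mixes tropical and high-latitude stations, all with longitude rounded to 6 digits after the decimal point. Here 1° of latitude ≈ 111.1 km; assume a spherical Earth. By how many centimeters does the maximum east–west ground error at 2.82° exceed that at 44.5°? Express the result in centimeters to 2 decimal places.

1.59 centimeters

Rounding to 6 decimal places leaves the longitude within ±5e-07° of the true value.
At 2.82°: 5e-07° × 111100 × cos 2.82° = 5e-07 × 111100 × 0.9988 ≈ 0.055483 m.
At 44.5°: 5e-07° × 111100 × cos 44.5° = 5e-07 × 111100 × 0.7133 ≈ 0.039621 m.
So the lower-latitude error exceeds the higher by 0.055483 − 0.039621 = 0.015862 m.
That is 0.0158617 m = 1.5862 cm.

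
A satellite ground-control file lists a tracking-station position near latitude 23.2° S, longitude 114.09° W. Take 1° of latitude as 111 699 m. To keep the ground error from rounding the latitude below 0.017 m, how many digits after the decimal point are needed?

7 decimal places

One degree of latitude covers 111699 m.
N decimal places → at most half a unit in the last place, 0.5 × 10⁻ᴺ° = 111699/2 × 10⁻ᴺ m.
Setting 55849.5 × 10⁻ᴺ ≤ 0.017 gives 10ᴺ ≥ 3.285e+06, i.e. N ≥ 6.52.
At 6 places the error can reach 0.0558 m, but 7 places keeps it to 0.00558 m.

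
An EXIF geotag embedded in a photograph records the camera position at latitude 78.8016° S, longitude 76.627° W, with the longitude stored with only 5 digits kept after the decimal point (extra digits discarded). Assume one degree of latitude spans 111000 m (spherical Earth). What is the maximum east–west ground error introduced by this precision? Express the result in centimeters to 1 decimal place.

Truncating at 5 decimal places can drop up to a full unit in the last place, so the longitude may be off by as much as 1e-05°.
Parallels shrink by cos φ, so at 78.8016° a degree of longitude is 111000 × 0.1942 ≈ 21557 m.
East–west error: 1e-05° × 21557 m/° ≈ 0.21557 m.
That is 0.21557 m = 21.557 cm.

21.6 centimeters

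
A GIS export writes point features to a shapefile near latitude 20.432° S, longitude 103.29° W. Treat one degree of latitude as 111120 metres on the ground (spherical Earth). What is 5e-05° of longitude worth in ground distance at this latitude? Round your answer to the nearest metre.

5e-05° of longitude at 20.432° is 5e-05 × 111120 × cos 20.432° ≈ 5e-05 × 104129 = 5.20646 m.

5 metres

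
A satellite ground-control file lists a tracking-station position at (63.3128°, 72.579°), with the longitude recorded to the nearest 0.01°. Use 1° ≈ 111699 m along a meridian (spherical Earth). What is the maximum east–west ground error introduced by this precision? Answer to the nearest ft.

823 ft

Rounding to 2 decimal places leaves the longitude within ±0.005° of the true value.
Parallels shrink by cos φ, so at 63.3128° a degree of longitude is 111699 × 0.4491 ≈ 50166.2 m.
East–west error: 0.005° × 50166.2 m/° ≈ 250.831 m.
In feet: 250.831 m ÷ 0.3048 ≈ 822.94 ft.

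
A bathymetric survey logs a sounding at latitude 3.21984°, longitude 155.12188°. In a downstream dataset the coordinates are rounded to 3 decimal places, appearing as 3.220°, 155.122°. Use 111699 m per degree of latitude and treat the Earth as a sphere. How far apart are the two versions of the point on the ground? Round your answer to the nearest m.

22 m

The latitude changed by -0.00016° and the longitude by -0.00012°.
N–S: -0.00016° × 111699 m/° = -17.8718 m.
East–west at this latitude: -0.00012° × 111699 × cos 3.22° ≈ -0.00012 × 111523 = -13.3827 m.
Distance: √(17.8718² + 13.3827²) ≈ 22.3271 m.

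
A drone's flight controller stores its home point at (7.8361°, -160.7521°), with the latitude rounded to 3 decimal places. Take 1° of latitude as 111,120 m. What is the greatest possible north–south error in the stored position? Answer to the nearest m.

Rounding to 3 decimal places leaves the latitude within ±0.0005° of the true value.
Along the meridian that is 0.0005° × 111120 m/° = 55.56 m.

56 m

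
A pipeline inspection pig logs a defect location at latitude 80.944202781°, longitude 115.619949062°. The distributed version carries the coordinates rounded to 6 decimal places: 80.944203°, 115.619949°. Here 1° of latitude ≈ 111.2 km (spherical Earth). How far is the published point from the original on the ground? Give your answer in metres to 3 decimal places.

The latitude changed by -0.000000219° and the longitude by +0.000000062°.
North–south shift: -0.000000219 × 111200 = -0.0243528 m.
E–W at 80.9442°: 0.000000062° × 111200 × cos 80.9442° = 0.000000062 × 111200 × 0.1574 ≈ 0.00108515 m.
Combined displacement = (0.0243528² + 0.00108515²)^½ ≈ 0.024377 m.

0.024 metres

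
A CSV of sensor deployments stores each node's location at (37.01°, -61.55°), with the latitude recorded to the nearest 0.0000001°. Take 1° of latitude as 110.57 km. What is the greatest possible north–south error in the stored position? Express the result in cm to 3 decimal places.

0.553 cm

Rounding to 7 decimal places leaves the latitude within ±5e-08° of the true value.
North–south distance: 5e-08° × 110570 m/° = 0.0055285 m.
That is 0.0055285 m = 0.55285 cm.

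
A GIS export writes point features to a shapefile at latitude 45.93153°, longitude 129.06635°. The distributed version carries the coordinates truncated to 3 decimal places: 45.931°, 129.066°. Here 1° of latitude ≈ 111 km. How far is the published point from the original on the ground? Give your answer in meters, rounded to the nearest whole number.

The latitude changed by +0.00053° and the longitude by +0.00035°.
North–south shift: 0.00053 × 111000 = 58.83 m.
East–west at this latitude: 0.00035° × 111000 × cos 45.931° ≈ 0.00035 × 77203.2 = 27.0211 m.
Distance: √(58.83² + 27.0211²) ≈ 64.7388 m.

65 meters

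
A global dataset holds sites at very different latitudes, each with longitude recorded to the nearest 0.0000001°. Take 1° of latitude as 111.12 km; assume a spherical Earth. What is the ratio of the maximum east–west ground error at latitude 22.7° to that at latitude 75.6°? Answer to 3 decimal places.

Rounding to 7 decimal places leaves the longitude within ±5e-08° of the true value.
Error at 22.7° = 5e-08° × 111120 × cos 22.7° ≈ 0.005556 × 0.9225 = 0.0051256 m.
At 75.6°: 5e-08° × 111120 × cos 75.6° = 5e-08 × 111120 × 0.2487 ≈ 0.0013817 m.
Ratio: 0.0051256 / 0.0013817 = cos 22.7° / cos 75.6° ≈ 3.7096.

3.710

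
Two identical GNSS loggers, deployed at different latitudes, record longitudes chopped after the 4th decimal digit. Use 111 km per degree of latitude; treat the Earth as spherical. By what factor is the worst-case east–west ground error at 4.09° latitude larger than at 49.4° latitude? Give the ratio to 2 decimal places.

Truncating at 4 decimal places can drop up to a full unit in the last place, so the longitude may be off by as much as 0.0001°.
Error at 4.09° = 0.0001° × 111000 × cos 4.09° ≈ 11.1 × 0.9975 = 11.072 m.
Error at 49.4° = 0.0001° × 111000 × cos 49.4° ≈ 11.1 × 0.6508 = 7.2236 m.
Ratio: 11.072 / 7.2236 = cos 4.09° / cos 49.4° ≈ 1.5327.

1.53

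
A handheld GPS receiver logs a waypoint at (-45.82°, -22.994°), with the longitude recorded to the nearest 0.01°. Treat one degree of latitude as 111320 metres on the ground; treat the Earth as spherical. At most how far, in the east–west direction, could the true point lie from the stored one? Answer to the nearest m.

Rounding to 2 decimal places leaves the longitude within ±0.005° of the true value.
One degree of longitude at 45.82° is 111320 × cos 45.82° ≈ 111320 × 0.6969 = 77580.6 m.
East–west error: 0.005° × 77580.6 m/° ≈ 387.903 m.

388 m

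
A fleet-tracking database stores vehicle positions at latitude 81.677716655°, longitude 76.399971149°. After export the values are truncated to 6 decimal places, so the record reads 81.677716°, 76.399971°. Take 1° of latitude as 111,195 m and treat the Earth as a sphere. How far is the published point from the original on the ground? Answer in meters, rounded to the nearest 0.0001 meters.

0.0729 meters

Δlat = 81.677716655 − 81.677716 = +0.000000655°; Δlon = 76.399971149 − 76.399971 = +0.000000149°.
North–south shift: 0.000000655 × 111195 = 0.0728327 m.
E–W at 81.6777°: 0.000000149° × 111195 × cos 81.6777° = 0.000000149 × 111195 × 0.1447 ≈ 0.00239808 m.
Distance: √(0.0728327² + 0.00239808²) ≈ 0.0728722 m.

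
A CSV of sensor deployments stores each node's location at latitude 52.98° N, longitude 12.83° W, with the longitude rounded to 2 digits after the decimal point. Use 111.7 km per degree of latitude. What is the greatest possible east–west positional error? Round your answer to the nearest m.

Rounding to 2 decimal places leaves the longitude within ±0.005° of the true value.
Parallels shrink by cos φ, so at 52.98° a degree of longitude is 111700 × 0.6021 ≈ 67253.9 m.
Maximum E–W displacement: 0.005 × 67253.9 = 336.269 m.

336 m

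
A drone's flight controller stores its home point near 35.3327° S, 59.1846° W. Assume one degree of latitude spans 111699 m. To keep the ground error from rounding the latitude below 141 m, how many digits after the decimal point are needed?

One degree of latitude covers 111699 m.
N decimal places → at most half a unit in the last place, 0.5 × 10⁻ᴺ° = 111699/2 × 10⁻ᴺ m.
Need 0.5 × 111699 × 10⁻ᴺ ≤ 141 → 10⁻ᴺ ≤ 2.525e-03, so N ≥ 2.60.
N = 2 would give 558 m (too coarse); N = 3 gives 55.8 m ≤ 141 m.

3 decimal places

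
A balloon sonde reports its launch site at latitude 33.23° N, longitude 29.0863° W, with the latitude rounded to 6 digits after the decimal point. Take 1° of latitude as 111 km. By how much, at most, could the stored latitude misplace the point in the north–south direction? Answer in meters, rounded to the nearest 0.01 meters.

Rounding to 6 decimal places leaves the latitude within ±5e-07° of the true value.
North–south distance: 5e-07° × 111000 m/° = 0.0555 m.

0.06 meters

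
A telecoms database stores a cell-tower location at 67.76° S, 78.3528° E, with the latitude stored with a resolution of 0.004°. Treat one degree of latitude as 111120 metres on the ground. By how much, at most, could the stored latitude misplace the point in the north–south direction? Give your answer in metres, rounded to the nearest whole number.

222 metres

With a 0.004° grid the true value lies within half a step, ±0.004°/2 = ±0.002°, of the stored one.
Along the meridian that is 0.002° × 111120 m/° = 222.24 m.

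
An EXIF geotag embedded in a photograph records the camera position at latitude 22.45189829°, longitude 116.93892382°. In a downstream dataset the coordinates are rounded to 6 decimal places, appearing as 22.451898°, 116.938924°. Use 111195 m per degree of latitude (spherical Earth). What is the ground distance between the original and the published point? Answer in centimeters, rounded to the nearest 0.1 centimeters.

3.7 centimeters

The latitude changed by +0.00000029° and the longitude by -0.00000018°.
North–south shift: 0.00000029 × 111195 = 0.0322465 m.
E–W at 22.4519°: -0.00000018° × 111195 × cos 22.4519° = -0.00000018 × 111195 × 0.9242 ≈ -0.018498 m.
Combined displacement = (0.0322465² + 0.018498²)^½ ≈ 0.0371755 m.
That is 0.0371755 m = 3.7175 cm.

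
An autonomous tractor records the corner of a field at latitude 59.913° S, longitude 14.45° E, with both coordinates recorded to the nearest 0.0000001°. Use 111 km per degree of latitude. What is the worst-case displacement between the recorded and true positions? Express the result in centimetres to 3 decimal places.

0.621 centimetres

Rounding to 7 decimal places leaves each coordinate within ±5e-08° of the true value.
North–south component: 5e-08° × 111000 = 0.00555 m.
E–W at 59.913°: 5e-08° × 111000 × cos 59.913° = 5e-08 × 111000 × 0.5013 ≈ 0.0027823 m.
The two errors are perpendicular, so the maximum displacement is √(0.00555² + 0.0027823²) ≈ 0.00620835 m.
That is 0.00620835 m = 0.62084 cm.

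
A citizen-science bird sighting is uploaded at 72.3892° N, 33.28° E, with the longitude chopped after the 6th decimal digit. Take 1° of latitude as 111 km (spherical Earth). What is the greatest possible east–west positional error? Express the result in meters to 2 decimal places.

0.03 meters

Truncating at 6 decimal places can drop up to a full unit in the last place, so the longitude may be off by as much as 1e-06°.
At latitude 72.3892° a degree of longitude spans 111000 m × cos 72.3892° = 111000 × 0.3025 ≈ 33583 m.
Maximum E–W displacement: 1e-06 × 33583 = 0.033583 m.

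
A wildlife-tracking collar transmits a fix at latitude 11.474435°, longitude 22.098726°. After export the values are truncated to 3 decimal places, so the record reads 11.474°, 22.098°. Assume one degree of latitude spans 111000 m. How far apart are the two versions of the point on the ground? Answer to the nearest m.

93 m

The latitude changed by +0.000435° and the longitude by +0.000726°.
N–S: 0.000435° × 111000 m/° = 48.285 m.
E–W at 11.474°: 0.000726° × 111000 × cos 11.474° = 0.000726 × 111000 × 0.9800 ≈ 78.9755 m.
Distance: √(48.285² + 78.9755²) ≈ 92.5666 m.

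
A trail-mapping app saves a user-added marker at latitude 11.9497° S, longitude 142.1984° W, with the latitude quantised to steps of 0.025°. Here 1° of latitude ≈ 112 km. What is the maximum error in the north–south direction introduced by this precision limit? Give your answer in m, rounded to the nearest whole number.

1400 m

With a 0.025° grid the true value lies within half a step, ±0.025°/2 = ±0.0125°, of the stored one.
North–south distance: 0.0125° × 112000 m/° = 1400 m.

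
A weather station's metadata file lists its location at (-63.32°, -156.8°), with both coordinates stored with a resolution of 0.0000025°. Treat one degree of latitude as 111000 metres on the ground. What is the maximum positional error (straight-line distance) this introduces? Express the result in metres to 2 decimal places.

With a 0.0000025° grid the true value lies within half a step, ±0.0000025°/2 = ±1.25e-06°, of the stored one.
North–south component: 1.25e-06° × 111000 = 0.13875 m.
Longitude error → 1.25e-06 × 111000 × cos 63.32° = 1.25e-06 × 111000 × 0.4490 ≈ 0.0622997 m.
Combining orthogonally: (0.13875² + 0.0622997²)^½ ≈ 0.152095 m.

0.15 metres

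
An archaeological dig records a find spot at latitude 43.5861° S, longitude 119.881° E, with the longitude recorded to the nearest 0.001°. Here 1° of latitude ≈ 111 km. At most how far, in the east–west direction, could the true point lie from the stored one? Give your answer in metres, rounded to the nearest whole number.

Rounding to 3 decimal places leaves the longitude within ±0.0005° of the true value.
Parallels shrink by cos φ, so at 43.5861° a degree of longitude is 111000 × 0.7243 ≈ 80401.6 m.
So at most 0.0005° × 80401.6 ≈ 40.2008 m east–west.

40 metres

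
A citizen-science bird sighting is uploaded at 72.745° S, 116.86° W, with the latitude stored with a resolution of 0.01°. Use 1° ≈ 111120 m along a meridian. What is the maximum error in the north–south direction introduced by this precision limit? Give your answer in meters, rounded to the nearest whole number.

With a 0.01° grid the true value lies within half a step, ±0.01°/2 = ±0.005°, of the stored one.
Along the meridian that is 0.005° × 111120 m/° = 555.6 m.

556 meters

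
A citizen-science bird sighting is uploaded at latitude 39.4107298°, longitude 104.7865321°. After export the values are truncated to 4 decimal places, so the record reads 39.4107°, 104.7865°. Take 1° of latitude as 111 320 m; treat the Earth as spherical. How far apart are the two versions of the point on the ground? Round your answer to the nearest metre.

Δlat = 39.4107298 − 39.4107 = +0.0000298°; Δlon = 104.7865321 − 104.7865 = +0.0000321°.
North–south shift: 0.0000298 × 111320 = 3.31734 m.
East–west at this latitude: 0.0000321° × 111320 × cos 39.4107° ≈ 0.0000321 × 86007.5 = 2.76084 m.
Hypotenuse of the two orthogonal shifts: √(3.31734² + 2.76084²) = 4.3159 m.

4 metres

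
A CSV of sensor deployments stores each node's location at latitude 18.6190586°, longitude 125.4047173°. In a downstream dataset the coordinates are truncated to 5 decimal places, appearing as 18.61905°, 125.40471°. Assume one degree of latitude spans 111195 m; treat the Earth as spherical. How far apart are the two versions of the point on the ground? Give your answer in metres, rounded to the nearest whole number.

1 metres

The latitude changed by +0.0000086° and the longitude by +0.0000073°.
N–S: 0.0000086° × 111195 m/° = 0.956277 m.
East–west at this latitude: 0.0000073° × 111195 × cos 18.6191° ≈ 0.0000073 × 105375 = 0.76924 m.
Combined displacement = (0.956277² + 0.76924²)^½ ≈ 1.22727 m.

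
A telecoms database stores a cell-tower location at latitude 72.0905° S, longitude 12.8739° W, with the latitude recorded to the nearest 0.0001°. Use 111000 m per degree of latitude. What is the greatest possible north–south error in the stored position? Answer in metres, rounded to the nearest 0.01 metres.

Rounding to 4 decimal places leaves the latitude within ±5e-05° of the true value.
So the N–S error is at most 5e-05 × 111000 = 5.55 m.

5.55 metres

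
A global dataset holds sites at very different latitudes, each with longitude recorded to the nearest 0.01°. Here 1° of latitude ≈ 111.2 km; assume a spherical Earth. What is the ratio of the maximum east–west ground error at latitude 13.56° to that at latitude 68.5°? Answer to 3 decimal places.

2.652

Rounding to 2 decimal places leaves the longitude within ±0.005° of the true value.
Error at 13.56° = 0.005° × 111200 × cos 13.56° ≈ 556 × 0.9721 = 540.5 m.
Error at 68.5° = 0.005° × 111200 × cos 68.5° ≈ 556 × 0.3665 = 203.77 m.
The ratio reduces to cos 13.56° / cos 68.5° = 0.9721/0.3665 ≈ 2.6524.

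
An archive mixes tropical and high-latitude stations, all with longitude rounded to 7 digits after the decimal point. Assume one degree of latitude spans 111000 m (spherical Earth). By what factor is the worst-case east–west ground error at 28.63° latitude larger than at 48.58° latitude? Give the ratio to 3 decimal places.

1.327

Rounding to 7 decimal places leaves the longitude within ±5e-08° of the true value.
At 28.63°: 5e-08° × 111000 × cos 28.63° = 5e-08 × 111000 × 0.8777 ≈ 0.0048714 m.
Error at 48.58° = 5e-08° × 111000 × cos 48.58° ≈ 0.00555 × 0.6616 = 0.0036717 m.
The ratio reduces to cos 28.63° / cos 48.58° = 0.8777/0.6616 ≈ 1.3267.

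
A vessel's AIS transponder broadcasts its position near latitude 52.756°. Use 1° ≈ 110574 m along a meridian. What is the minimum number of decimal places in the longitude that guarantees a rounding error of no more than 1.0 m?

5 decimal places

At 52.756° one degree of longitude covers 110574 × cos 52.756° ≈ 110574 × 0.6052 ≈ 66920.6 m.
Rounding to N decimal places gives at most 0.5 × 10⁻ᴺ degrees of error, i.e. 0.5 × 10⁻ᴺ × 66920.6 m.
Need 0.5 × 66920.6 × 10⁻ᴺ ≤ 1.0 → 10⁻ᴺ ≤ 2.989e-05, so N ≥ 4.52.
At 4 places the error can reach 3.35 m, but 5 places keeps it to 0.335 m.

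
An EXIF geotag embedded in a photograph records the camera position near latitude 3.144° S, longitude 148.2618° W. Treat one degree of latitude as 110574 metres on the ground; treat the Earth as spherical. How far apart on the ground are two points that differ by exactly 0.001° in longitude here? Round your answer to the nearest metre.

110 metres

At 3.144° a degree of longitude is 110574 × cos 3.144° ≈ 110408 m, so 0.001° corresponds to 110.408 m.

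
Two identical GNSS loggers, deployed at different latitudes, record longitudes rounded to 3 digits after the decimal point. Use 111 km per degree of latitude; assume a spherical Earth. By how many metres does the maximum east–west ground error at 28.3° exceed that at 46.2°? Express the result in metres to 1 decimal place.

Rounding to 3 decimal places leaves the longitude within ±0.0005° of the true value.
Error at 28.3° = 0.0005° × 111000 × cos 28.3° ≈ 55.5 × 0.8805 = 48.866 m.
Error at 46.2° = 0.0005° × 111000 × cos 46.2° ≈ 55.5 × 0.6921 = 38.414 m.
Difference: 48.866 − 38.414 = 10.453 m.

10.5 metres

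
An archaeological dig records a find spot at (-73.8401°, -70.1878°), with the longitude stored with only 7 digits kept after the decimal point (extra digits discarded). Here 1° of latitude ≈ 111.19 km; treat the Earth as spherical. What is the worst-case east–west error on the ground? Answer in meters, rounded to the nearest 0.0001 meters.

0.0031 meters

Truncating at 7 decimal places can drop up to a full unit in the last place, so the longitude may be off by as much as 1e-07°.
One degree of longitude at 73.8401° is 111190 × cos 73.8401° ≈ 111190 × 0.2783 = 30946.3 m.
East–west error: 1e-07° × 30946.3 m/° ≈ 0.00309463 m.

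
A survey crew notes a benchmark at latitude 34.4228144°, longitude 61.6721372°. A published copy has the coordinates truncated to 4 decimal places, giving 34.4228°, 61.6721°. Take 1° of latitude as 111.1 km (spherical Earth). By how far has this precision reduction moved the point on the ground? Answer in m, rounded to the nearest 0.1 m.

3.8 m

Δlat = 34.4228144 − 34.4228 = +0.0000144°; Δlon = 61.6721372 − 61.6721 = +0.0000372°.
N–S: 0.0000144° × 111100 m/° = 1.59984 m.
East–west at this latitude: 0.0000372° × 111100 × cos 34.4228° ≈ 0.0000372 × 91645.1 = 3.4092 m.
Combined displacement = (1.59984² + 3.4092²)^½ ≈ 3.76592 m.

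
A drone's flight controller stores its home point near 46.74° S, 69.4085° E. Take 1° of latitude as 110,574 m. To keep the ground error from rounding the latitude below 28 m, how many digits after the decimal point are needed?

4 decimal places

One degree of latitude covers 110574 m.
With N decimal places the half-ulp bound is 0.5·10⁻ᴺ°, or 0.5·10⁻ᴺ × 110574 m on the ground.
Setting 55287 × 10⁻ᴺ ≤ 28 gives 10ᴺ ≥ 1975, i.e. N ≥ 3.30.
N = 3 would give 55.3 m (too coarse); N = 4 gives 5.53 m ≤ 28 m.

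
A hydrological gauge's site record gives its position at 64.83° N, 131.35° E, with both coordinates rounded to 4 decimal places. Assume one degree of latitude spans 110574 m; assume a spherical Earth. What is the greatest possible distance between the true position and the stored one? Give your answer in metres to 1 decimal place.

Rounding to 4 decimal places leaves each coordinate within ±5e-05° of the true value.
N–S: 5e-05° × 110574 m/° = 5.5287 m.
E–W at 64.83°: 5e-05° × 110574 × cos 64.83° = 5e-05 × 110574 × 0.4253 ≈ 2.35139 m.
The two errors are perpendicular, so the maximum displacement is √(5.5287² + 2.35139²) ≈ 6.00796 m.

6.0 metres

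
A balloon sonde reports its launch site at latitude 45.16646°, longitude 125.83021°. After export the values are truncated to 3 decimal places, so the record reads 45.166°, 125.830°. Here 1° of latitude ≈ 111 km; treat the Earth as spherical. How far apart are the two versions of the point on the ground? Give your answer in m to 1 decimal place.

53.6 m

The latitude changed by +0.00046° and the longitude by +0.00021°.
N–S: 0.00046° × 111000 m/° = 51.06 m.
E–W at 45.166°: 0.00021° × 111000 × cos 45.166° = 0.00021 × 111000 × 0.7051 ≈ 16.4348 m.
Hypotenuse of the two orthogonal shifts: √(51.06² + 16.4348²) = 53.6398 m.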